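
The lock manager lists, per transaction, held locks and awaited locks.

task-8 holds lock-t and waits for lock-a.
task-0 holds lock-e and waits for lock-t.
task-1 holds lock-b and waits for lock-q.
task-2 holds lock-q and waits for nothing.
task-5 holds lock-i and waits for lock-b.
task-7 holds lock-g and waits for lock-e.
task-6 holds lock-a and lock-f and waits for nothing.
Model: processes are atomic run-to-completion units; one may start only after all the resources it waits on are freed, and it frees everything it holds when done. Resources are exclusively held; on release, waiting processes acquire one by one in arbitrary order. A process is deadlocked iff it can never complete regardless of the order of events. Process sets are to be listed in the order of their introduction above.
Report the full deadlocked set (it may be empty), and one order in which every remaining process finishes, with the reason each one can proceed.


The deadlocked set is empty.
Key observation: all waits point, directly or indirectly, at processes that can finish, so nothing is permanently blocked.
A valid finishing order for the others: task-6, task-2, task-1, task-8, task-5, task-0, task-7.
Check, step by step:
  run task-6 (it waits on nothing); releases lock-a and lock-f
  run task-2 (it waits on nothing); releases lock-q
  task-1 waits on lock-q — all released -> runs and releases lock-b
  task-8 waits on lock-a — all released -> runs and releases lock-t
  task-5 waits on lock-b — all released -> runs and releases lock-i
  task-0 waits on lock-t — all released -> runs and releases lock-e
  task-7 waits on lock-e — all released -> runs and releases lock-g


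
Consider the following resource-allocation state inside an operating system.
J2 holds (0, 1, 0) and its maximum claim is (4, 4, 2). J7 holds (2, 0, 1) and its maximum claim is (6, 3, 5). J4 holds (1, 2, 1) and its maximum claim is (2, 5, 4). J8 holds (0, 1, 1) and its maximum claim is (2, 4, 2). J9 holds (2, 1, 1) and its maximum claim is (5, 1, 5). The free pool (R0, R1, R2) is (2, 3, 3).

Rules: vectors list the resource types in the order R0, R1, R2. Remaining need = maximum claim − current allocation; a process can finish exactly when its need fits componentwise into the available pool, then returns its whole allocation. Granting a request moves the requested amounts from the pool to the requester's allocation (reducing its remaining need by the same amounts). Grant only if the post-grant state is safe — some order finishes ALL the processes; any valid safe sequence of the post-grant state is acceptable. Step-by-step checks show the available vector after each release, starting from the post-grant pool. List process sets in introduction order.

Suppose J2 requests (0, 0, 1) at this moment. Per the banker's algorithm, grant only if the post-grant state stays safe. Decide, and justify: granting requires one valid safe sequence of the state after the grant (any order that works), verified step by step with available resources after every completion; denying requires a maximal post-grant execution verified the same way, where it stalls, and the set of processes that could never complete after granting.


GRANT — the state after the grant stays safe, e.g. via J8, J4, J9, J2, J7.
Key observation: the grant leaves (2, 3, 2) free — enough for J8, whose release restarts the cascade.
Verifying the post-grant state step by step:
  pool = (2, 3, 2)
  run J8 (needs (2, 3, 1), free (2, 3, 2)); after release of (0, 1, 1) the pool is (2, 4, 3)
  run J4 (needs (1, 3, 3), free (2, 4, 3)); after release of (1, 2, 1) the pool is (3, 6, 4)
  run J9 (needs (3, 0, 4), free (3, 6, 4)); after release of (2, 1, 1) the pool is (5, 7, 5)
  run J2 (needs (4, 3, 1), free (5, 7, 5)); after release of (0, 1, 1) the pool is (5, 8, 6)
  run J7 (needs (4, 3, 4), free (5, 8, 6)); after release of (2, 0, 1) the pool is (7, 8, 7)


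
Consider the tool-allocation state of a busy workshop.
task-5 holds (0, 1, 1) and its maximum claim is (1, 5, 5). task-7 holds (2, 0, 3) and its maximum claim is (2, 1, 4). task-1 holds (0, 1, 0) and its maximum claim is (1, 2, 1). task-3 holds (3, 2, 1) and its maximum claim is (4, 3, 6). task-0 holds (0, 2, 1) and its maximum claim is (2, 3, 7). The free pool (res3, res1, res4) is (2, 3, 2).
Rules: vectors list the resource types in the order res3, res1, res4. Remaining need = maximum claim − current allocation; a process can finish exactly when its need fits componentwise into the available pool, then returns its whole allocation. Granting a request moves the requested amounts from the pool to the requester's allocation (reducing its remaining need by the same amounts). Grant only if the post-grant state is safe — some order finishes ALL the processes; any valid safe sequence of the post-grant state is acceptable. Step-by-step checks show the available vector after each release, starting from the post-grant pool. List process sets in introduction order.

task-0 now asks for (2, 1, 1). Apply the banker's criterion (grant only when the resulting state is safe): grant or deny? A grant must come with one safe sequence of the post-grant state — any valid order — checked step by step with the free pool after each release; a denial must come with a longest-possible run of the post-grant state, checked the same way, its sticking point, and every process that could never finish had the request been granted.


DENY: after the grant no complete ordering would exist.
Key observation: after task-7, task-1 the pool peaks at (2, 3, 4), and each blocked process is short somewhere: task-5 on res1; task-3 on res4; task-0 on res4.
On the post-grant state, task-7, task-1 is a maximal run — nothing extends it. Walking it through:
  pool = (0, 2, 1)
  run task-7 (needs (0, 1, 1), free (0, 2, 1)); after release of (2, 0, 3) the pool is (2, 2, 4)
  run task-1 (needs (1, 1, 1), free (2, 2, 4)); after release of (0, 1, 0) the pool is (2, 3, 4)
  task-5 still needs (1, 4, 4) but only (2, 3, 4) is free — short on res1
  task-3 still needs (1, 1, 5) but only (2, 3, 4) is free — short on res4
  task-0 still needs (0, 0, 5) but only (2, 3, 4) is free — short on res4
Had the request been granted, task-5, task-3 and task-0 could never finish.


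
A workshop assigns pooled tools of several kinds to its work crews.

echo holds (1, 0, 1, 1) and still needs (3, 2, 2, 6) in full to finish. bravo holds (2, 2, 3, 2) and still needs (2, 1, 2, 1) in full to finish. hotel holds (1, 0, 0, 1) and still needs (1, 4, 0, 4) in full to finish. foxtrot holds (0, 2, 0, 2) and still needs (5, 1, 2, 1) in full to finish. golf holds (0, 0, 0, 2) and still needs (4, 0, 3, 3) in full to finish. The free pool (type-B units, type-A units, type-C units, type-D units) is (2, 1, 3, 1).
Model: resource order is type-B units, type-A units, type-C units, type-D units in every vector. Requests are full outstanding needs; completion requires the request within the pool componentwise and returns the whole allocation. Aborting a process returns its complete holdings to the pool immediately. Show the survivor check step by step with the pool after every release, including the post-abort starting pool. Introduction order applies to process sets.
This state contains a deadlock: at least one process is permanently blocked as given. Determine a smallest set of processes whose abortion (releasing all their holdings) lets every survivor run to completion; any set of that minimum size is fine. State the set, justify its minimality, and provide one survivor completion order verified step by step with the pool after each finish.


Minimum abort set: foxtrot.
Key observation: aborting foxtrot returns (0, 2, 0, 2), and hotel — hopeless before — runs at step 2 with the returned capacity in the pool.
Why nothing smaller works: aborting no one leaves the state deadlocked as given.
One survivor order: bravo, hotel, golf, echo. Check, step by step (post-abort pool first):
  pool = (2, 3, 3, 3)
  bravo needs (2, 1, 2, 1) <= (2, 3, 3, 3) -> finishes; pool += (2, 2, 3, 2) = (4, 5, 6, 5)
  hotel needs (1, 4, 0, 4) <= (4, 5, 6, 5) -> finishes; pool += (1, 0, 0, 1) = (5, 5, 6, 6)
  golf needs (4, 0, 3, 3) <= (5, 5, 6, 6) -> finishes; pool += (0, 0, 0, 2) = (5, 5, 6, 8)
  echo needs (3, 2, 2, 6) <= (5, 5, 6, 8) -> finishes; pool += (1, 0, 1, 1) = (6, 5, 7, 9)


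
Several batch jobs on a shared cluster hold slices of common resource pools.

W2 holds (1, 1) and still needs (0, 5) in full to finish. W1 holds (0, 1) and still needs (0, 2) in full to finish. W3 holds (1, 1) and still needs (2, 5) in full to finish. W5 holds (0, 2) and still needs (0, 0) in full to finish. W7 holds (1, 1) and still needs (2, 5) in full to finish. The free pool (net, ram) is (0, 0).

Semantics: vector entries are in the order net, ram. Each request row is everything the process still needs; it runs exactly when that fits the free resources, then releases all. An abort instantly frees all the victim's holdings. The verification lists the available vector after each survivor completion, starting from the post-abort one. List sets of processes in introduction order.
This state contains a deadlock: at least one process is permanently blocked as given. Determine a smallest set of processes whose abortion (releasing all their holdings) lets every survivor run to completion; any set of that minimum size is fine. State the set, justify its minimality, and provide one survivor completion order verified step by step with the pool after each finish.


Abort W2 and W3.
Key observation: W7 was stuck for good until W2 and W3 gave back (2, 2); in the order shown it finishes at step 3.
Minimality, checking each single-abort alternative: W2 alone leaves W3 blocked (short on net and ram); W1 alone leaves W2 blocked (short on ram); W3 alone leaves W2 blocked (short on ram); W5 alone leaves W2 blocked (short on ram); W7 alone leaves W2 blocked (short on ram).
The survivors complete as W1, W5, W7. Verifying each step (starting from the post-abort pool):
  pool = (2, 2)
  W1: need (0, 2) fits (2, 2); releases (0, 1), pool now (2, 3)
  W5: need (0, 0) fits (2, 3); releases (0, 2), pool now (2, 5)
  W7: need (2, 5) fits (2, 5); releases (1, 1), pool now (3, 6)


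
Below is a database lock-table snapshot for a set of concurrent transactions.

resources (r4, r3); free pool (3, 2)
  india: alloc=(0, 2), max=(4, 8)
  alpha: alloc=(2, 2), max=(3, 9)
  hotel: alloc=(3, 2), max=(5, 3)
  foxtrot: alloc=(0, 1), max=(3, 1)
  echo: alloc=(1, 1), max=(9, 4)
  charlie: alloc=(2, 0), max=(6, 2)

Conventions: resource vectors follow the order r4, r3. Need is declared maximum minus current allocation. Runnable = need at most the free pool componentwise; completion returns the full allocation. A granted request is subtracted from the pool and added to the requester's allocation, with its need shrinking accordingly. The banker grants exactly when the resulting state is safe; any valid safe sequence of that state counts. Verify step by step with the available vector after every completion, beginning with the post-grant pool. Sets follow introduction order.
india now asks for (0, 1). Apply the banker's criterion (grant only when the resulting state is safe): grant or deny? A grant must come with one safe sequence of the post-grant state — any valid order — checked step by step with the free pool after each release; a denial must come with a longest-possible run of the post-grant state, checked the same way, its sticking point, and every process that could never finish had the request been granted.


GRANT — the state after the grant stays safe, e.g. via hotel, charlie, echo, foxtrot, india, alpha.
Key observation: (3, 1) free after granting still covers hotel first, and each release covers the next.
Check on the post-grant state, step by step:
  pool = (3, 1)
  hotel needs (2, 1) <= (3, 1) -> finishes; pool += (3, 2) = (6, 3)
  charlie needs (4, 2) <= (6, 3) -> finishes; pool += (2, 0) = (8, 3)
  echo needs (8, 3) <= (8, 3) -> finishes; pool += (1, 1) = (9, 4)
  foxtrot needs (3, 0) <= (9, 4) -> finishes; pool += (0, 1) = (9, 5)
  india needs (4, 5) <= (9, 5) -> finishes; pool += (0, 3) = (9, 8)
  alpha needs (1, 7) <= (9, 8) -> finishes; pool += (2, 2) = (11, 10)


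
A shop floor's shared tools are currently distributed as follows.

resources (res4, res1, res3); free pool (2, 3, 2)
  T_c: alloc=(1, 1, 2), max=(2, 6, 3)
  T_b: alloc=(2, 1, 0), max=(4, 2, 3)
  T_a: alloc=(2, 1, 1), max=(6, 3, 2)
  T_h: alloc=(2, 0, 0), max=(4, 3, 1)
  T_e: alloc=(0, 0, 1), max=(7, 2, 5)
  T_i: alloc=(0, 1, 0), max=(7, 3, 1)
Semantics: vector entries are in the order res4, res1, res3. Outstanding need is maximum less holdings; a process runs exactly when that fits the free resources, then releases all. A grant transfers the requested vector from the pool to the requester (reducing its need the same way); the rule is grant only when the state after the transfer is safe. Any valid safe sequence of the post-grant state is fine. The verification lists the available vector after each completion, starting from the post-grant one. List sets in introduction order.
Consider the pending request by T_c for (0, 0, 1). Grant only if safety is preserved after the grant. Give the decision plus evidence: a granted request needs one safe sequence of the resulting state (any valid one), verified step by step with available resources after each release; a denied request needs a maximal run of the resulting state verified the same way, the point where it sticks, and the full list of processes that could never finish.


DENY. Granting would leave the state unsafe.
Key observation: after T_h, T_a the pool peaks at (6, 4, 2), and each blocked process is short somewhere: T_c on res1; T_b on res3; T_e on res4, res3; T_i on res4.
After a pretend grant, a maximal execution: T_h, T_a — then nothing else fits. Step-by-step check:
  pool = (2, 3, 1)
  run T_h (needs (2, 3, 1), free (2, 3, 1)); after release of (2, 0, 0) the pool is (4, 3, 1)
  run T_a (needs (4, 2, 1), free (4, 3, 1)); after release of (2, 1, 1) the pool is (6, 4, 2)
  T_c still needs (1, 5, 0) but only (6, 4, 2) is free — short on res1
  T_b still needs (2, 1, 3) but only (6, 4, 2) is free — short on res3
  T_e still needs (7, 2, 4) but only (6, 4, 2) is free — short on res4 and res3
  T_i still needs (7, 2, 1) but only (6, 4, 2) is free — short on res4
Had the request been granted, T_c, T_b, T_e and T_i could never finish.


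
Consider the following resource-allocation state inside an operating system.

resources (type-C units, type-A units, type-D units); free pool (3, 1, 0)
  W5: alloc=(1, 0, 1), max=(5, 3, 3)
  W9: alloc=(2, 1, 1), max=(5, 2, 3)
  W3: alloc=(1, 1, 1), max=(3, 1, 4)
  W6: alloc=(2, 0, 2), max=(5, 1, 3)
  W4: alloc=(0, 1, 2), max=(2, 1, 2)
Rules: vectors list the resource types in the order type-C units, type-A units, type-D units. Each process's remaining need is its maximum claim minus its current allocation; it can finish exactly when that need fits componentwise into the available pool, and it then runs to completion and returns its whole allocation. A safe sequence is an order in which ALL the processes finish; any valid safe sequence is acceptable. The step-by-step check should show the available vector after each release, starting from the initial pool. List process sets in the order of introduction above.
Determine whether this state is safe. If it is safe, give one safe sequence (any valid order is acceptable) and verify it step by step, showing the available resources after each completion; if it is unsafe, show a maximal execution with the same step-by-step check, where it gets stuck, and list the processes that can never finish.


SAFE — a valid safe sequence is W4, W9, W6, W3, W5.
Key observation: W9 marks the first exact bind of the order: its need (3, 1, 2) fits the free (3, 2, 2) with zero slack on a requested resource.
Verifying each step:
  pool = (3, 1, 0)
  W4: need (2, 0, 0) fits (3, 1, 0); releases (0, 1, 2), pool now (3, 2, 2)
  W9: need (3, 1, 2) fits (3, 2, 2); releases (2, 1, 1), pool now (5, 3, 3)
  W6: need (3, 1, 1) fits (5, 3, 3); releases (2, 0, 2), pool now (7, 3, 5)
  W3: need (2, 0, 3) fits (7, 3, 5); releases (1, 1, 1), pool now (8, 4, 6)
  W5: need (4, 3, 2) fits (8, 4, 6); releases (1, 0, 1), pool now (9, 4, 7)


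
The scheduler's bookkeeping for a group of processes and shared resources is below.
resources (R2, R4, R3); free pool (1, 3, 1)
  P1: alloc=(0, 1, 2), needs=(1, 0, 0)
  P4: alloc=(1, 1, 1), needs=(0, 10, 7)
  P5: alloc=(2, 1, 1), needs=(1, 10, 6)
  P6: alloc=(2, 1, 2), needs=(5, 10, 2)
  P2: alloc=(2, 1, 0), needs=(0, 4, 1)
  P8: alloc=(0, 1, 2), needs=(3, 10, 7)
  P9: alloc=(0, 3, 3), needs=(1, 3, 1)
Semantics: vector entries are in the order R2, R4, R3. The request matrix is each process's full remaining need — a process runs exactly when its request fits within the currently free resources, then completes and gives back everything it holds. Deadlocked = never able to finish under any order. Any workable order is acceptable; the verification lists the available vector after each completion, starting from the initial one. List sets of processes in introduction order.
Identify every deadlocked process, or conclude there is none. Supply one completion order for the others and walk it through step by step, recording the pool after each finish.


The deadlocked set is P4, P5, P6 and P8.
Key observation: after P9, P2, P1 complete, (3, 8, 6) is the best the pool ever gets, yet each leftover process wants more R4.
A valid finishing order for the others: P9, P2, P1. Walking it through:
  pool = (1, 3, 1)
  P9 needs (1, 3, 1) <= (1, 3, 1) -> finishes; pool += (0, 3, 3) = (1, 6, 4)
  P2 needs (0, 4, 1) <= (1, 6, 4) -> finishes; pool += (2, 1, 0) = (3, 7, 4)
  P1 needs (1, 0, 0) <= (3, 7, 4) -> finishes; pool += (0, 1, 2) = (3, 8, 6)
The stuck group stays short no matter what:
  P4 still needs (0, 10, 7) but only (3, 8, 6) is free — short on R4 and R3
  P5 still needs (1, 10, 6) but only (3, 8, 6) is free — short on R4
  P6 still needs (5, 10, 2) but only (3, 8, 6) is free — short on R2 and R4
  P8 still needs (3, 10, 7) but only (3, 8, 6) is free — short on R4 and R3


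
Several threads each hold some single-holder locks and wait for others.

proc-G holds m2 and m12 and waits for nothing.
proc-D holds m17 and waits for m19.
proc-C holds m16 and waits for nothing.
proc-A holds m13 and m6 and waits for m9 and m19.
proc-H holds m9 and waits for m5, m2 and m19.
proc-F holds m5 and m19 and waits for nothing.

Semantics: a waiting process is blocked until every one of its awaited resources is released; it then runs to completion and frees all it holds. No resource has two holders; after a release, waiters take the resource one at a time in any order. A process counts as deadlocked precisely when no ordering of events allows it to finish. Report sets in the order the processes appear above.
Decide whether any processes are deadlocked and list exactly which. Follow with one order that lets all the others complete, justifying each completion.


The deadlocked set is empty.
Key observation: all waits point, directly or indirectly, at processes that can finish, so nothing is permanently blocked.
The rest can finish in the order proc-F, proc-G, proc-H, proc-C, proc-A, proc-D.
Step-by-step check:
  proc-F waits on nothing -> runs at once and releases m5 and m19
  proc-G waits on nothing -> runs at once and releases m2 and m12
  proc-H waits on m5, m2 and m19 — all released -> runs and releases m9
  proc-C waits on nothing -> runs at once and releases m16
  proc-A waits on m9 and m19 — all released -> runs and releases m13 and m6
  proc-D waits on m19 — all released -> runs and releases m17


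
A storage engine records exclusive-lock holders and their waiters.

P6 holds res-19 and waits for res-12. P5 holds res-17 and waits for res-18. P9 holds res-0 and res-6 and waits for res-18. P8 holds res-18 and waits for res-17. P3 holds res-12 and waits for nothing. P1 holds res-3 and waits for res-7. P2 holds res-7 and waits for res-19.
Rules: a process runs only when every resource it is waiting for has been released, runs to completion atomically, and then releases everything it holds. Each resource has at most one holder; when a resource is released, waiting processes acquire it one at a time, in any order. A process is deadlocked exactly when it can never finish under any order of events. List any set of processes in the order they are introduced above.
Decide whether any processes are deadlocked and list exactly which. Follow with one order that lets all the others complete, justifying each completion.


Deadlocked set: P5, P9 and P8.
Key observation: along P5 -> P8 -> P5, each member waits on what the next one holds — a deadlock; P9 waits into the deadlock from upstream.
The rest can finish in the order P3, P6, P2, P1.
Verifying each step:
  run P3 (it waits on nothing); releases res-12
  P6: everything it awaited (res-12) is free; runs, freeing res-19
  P2: everything it awaited (res-19) is free; runs, freeing res-7
  P1: everything it awaited (res-7) is free; runs, freeing res-3


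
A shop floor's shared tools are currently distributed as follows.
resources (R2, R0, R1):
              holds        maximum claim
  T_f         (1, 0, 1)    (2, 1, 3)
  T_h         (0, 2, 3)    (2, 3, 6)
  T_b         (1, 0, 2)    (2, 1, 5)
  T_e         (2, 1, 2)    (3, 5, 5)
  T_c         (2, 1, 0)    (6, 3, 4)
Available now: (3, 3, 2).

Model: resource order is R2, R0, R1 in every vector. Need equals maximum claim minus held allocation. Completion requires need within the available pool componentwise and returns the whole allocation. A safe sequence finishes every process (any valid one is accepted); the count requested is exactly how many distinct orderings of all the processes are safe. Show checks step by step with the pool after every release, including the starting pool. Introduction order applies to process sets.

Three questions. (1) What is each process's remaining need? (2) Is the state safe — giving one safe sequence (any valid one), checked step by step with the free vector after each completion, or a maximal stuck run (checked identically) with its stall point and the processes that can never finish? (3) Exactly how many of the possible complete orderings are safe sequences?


(1) Outstanding need per process (order R2, R0, R1):
  T_f: (1, 1, 2)
  T_h: (2, 1, 3)
  T_b: (1, 1, 3)
  T_e: (1, 4, 3)
  T_c: (4, 2, 4)
(2) SAFE, for example via the order T_f, T_h, T_b, T_c, T_e.
Key observation: reading the order forward, T_f is the first process whose need (1, 1, 2) meets the free pool (3, 3, 2) exactly on a resource it requests.
Verifying each step:
  pool = (3, 3, 2)
  T_f needs (1, 1, 2) <= (3, 3, 2) -> finishes; pool += (1, 0, 1) = (4, 3, 3)
  T_h needs (2, 1, 3) <= (4, 3, 3) -> finishes; pool += (0, 2, 3) = (4, 5, 6)
  T_b needs (1, 1, 3) <= (4, 5, 6) -> finishes; pool += (1, 0, 2) = (5, 5, 8)
  T_c needs (4, 2, 4) <= (5, 5, 8) -> finishes; pool += (2, 1, 0) = (7, 6, 8)
  T_e needs (1, 4, 3) <= (7, 6, 8) -> finishes; pool += (2, 1, 2) = (9, 7, 10)
(3) Precisely 10 of the possible complete orderings are safe sequences.


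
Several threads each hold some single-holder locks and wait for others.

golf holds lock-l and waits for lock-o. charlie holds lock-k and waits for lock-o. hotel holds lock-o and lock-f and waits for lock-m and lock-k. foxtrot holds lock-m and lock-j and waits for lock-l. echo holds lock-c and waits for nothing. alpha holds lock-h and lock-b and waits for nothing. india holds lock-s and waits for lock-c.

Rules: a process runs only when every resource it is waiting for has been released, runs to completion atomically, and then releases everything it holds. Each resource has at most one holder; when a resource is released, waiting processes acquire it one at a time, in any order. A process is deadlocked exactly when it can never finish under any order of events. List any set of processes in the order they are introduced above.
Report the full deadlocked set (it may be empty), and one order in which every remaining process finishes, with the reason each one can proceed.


Deadlocked: golf, charlie, hotel and foxtrot.
Key observation: the cycle hotel -> charlie -> hotel can never break — each member waits on the next; golf and foxtrot are caught in further circular waits.
A valid finishing order for the others: alpha, echo, india.
Walking it through:
  alpha: no waits; runs immediately, freeing lock-h and lock-b
  echo: no waits; runs immediately, freeing lock-c
  run india (all its waits — lock-c — are resolved); releases lock-s


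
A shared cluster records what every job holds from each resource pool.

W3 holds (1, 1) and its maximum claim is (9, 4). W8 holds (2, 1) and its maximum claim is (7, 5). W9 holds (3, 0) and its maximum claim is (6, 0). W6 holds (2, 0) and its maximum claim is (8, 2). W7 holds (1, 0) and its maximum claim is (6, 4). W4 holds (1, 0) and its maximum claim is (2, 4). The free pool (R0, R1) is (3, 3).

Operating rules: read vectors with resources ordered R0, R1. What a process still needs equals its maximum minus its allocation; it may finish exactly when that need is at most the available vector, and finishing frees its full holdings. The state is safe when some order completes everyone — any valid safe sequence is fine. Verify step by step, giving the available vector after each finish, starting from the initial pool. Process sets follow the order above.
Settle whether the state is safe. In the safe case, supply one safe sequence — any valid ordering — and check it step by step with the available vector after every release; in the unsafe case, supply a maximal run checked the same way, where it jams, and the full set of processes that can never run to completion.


SAFE — a valid safe sequence is W9, W6, W3, W4, W7, W8.
Key observation: the order's first zero-slack moment is W9 ((3, 0) needed, (3, 3) free — a requested resource with nothing to spare).
Walking it through:
  pool = (3, 3)
  W9: need (3, 0) fits (3, 3); releases (3, 0), pool now (6, 3)
  W6: need (6, 2) fits (6, 3); releases (2, 0), pool now (8, 3)
  W3: need (8, 3) fits (8, 3); releases (1, 1), pool now (9, 4)
  W4: need (1, 4) fits (9, 4); releases (1, 0), pool now (10, 4)
  W7: need (5, 4) fits (10, 4); releases (1, 0), pool now (11, 4)
  W8: need (5, 4) fits (11, 4); releases (2, 1), pool now (13, 5)


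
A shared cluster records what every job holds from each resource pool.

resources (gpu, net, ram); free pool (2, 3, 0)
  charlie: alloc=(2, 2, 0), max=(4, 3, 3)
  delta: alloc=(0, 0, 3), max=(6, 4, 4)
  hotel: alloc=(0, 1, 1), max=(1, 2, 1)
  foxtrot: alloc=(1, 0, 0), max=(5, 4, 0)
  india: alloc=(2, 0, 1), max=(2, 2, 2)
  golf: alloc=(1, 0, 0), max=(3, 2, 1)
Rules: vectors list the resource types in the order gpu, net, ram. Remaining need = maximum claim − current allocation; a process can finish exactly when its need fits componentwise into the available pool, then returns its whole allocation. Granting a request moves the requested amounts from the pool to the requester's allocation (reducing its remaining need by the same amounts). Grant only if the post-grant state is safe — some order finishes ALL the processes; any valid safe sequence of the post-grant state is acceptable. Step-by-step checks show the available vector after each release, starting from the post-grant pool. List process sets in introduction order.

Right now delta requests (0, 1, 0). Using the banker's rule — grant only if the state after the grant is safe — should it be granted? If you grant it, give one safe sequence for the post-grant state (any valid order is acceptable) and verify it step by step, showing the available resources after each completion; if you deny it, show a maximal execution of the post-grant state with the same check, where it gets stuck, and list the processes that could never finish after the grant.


DENY: after the grant no complete ordering would exist.
Key observation: after hotel, india, golf the pool peaks at (5, 3, 2), and each blocked process is short somewhere: charlie on ram; delta on gpu; foxtrot on net.
After a pretend grant, a maximal execution: hotel, india, golf — then nothing else fits. Step-by-step check:
  pool = (2, 2, 0)
  run hotel (needs (1, 1, 0), free (2, 2, 0)); after release of (0, 1, 1) the pool is (2, 3, 1)
  run india (needs (0, 2, 1), free (2, 3, 1)); after release of (2, 0, 1) the pool is (4, 3, 2)
  run golf (needs (2, 2, 1), free (4, 3, 2)); after release of (1, 0, 0) the pool is (5, 3, 2)
  blocked: charlie wants (2, 1, 3), pool (5, 3, 2) — not enough ram
  blocked: delta wants (6, 3, 1), pool (5, 3, 2) — not enough gpu
  blocked: foxtrot wants (4, 4, 0), pool (5, 3, 2) — not enough net
Processes that could never finish after the grant: charlie, delta and foxtrot.


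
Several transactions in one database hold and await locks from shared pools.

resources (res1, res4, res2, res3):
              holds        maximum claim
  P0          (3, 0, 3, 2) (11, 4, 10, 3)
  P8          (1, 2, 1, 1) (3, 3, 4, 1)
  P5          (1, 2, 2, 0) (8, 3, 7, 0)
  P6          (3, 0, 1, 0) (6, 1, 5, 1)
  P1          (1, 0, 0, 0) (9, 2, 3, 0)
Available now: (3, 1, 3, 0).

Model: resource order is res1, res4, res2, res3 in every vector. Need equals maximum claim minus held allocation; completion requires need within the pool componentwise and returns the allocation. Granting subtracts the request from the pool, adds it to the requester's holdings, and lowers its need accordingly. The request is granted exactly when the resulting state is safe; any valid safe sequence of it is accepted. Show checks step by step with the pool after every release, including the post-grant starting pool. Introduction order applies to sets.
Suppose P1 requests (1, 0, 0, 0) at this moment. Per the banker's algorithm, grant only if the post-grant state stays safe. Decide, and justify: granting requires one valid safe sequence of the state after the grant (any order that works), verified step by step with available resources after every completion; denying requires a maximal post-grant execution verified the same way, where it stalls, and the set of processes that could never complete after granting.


DENY: after the grant no complete ordering would exist.
Key observation: P8, P6 can finish, but then (6, 3, 5, 1) is all there is, and the blocked group's res1 demands exceed it.
After a pretend grant, a maximal execution: P8, P6 — then nothing else fits. Step-by-step check:
  pool = (2, 1, 3, 0)
  P8: need (2, 1, 3, 0) fits (2, 1, 3, 0); releases (1, 2, 1, 1), pool now (3, 3, 4, 1)
  P6: need (3, 1, 4, 1) fits (3, 3, 4, 1); releases (3, 0, 1, 0), pool now (6, 3, 5, 1)
  blocked: P0 wants (8, 4, 7, 1), pool (6, 3, 5, 1) — not enough res1, res4 and res2
  blocked: P5 wants (7, 1, 5, 0), pool (6, 3, 5, 1) — not enough res1
  blocked: P1 wants (7, 2, 3, 0), pool (6, 3, 5, 1) — not enough res1
Post-grant, the permanently blocked set is P0, P5 and P1.


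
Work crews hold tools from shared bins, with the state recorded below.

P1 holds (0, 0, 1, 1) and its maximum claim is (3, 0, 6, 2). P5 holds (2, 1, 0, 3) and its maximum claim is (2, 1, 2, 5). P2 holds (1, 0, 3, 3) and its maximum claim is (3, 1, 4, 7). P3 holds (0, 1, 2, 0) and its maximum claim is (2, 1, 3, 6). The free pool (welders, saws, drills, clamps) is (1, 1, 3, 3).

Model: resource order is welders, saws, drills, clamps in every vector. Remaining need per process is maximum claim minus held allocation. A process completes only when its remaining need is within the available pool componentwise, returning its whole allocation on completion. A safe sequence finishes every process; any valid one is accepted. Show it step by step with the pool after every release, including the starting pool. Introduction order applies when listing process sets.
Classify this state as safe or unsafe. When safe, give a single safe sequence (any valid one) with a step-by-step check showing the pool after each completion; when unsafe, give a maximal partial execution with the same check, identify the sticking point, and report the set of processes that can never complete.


SAFE — a valid safe sequence is P5, P3, P1, P2.
Key observation: P3 is the earliest step where a requested resource binds exactly: need (2, 0, 1, 6), pool (3, 2, 3, 6) at its turn.
Step-by-step check:
  pool = (1, 1, 3, 3)
  P5: need (0, 0, 2, 2) fits (1, 1, 3, 3); releases (2, 1, 0, 3), pool now (3, 2, 3, 6)
  P3: need (2, 0, 1, 6) fits (3, 2, 3, 6); releases (0, 1, 2, 0), pool now (3, 3, 5, 6)
  P1: need (3, 0, 5, 1) fits (3, 3, 5, 6); releases (0, 0, 1, 1), pool now (3, 3, 6, 7)
  P2: need (2, 1, 1, 4) fits (3, 3, 6, 7); releases (1, 0, 3, 3), pool now (4, 3, 9, 10)


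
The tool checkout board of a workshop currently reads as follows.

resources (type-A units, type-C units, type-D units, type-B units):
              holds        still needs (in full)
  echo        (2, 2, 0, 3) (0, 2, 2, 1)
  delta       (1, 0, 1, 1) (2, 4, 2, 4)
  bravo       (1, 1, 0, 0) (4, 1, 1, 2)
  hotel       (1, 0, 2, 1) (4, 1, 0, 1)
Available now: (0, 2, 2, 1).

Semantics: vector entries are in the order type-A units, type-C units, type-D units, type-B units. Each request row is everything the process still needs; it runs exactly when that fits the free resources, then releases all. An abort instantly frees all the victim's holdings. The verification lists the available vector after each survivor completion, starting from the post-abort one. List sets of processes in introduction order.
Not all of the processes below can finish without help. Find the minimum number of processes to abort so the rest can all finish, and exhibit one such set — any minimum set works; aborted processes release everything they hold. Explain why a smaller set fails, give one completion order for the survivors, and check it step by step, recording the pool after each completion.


Abort hotel.
Key observation: aborting hotel returns (1, 0, 2, 1), and bravo — hopeless before — runs at step 3 with the returned capacity in the pool.
Why nothing smaller works: aborting no one leaves the state deadlocked as given.
The survivors complete as echo, delta, bravo. Step-by-step check (starting from the post-abort pool):
  pool = (1, 2, 4, 2)
  echo needs (0, 2, 2, 1) <= (1, 2, 4, 2) -> finishes; pool += (2, 2, 0, 3) = (3, 4, 4, 5)
  delta needs (2, 4, 2, 4) <= (3, 4, 4, 5) -> finishes; pool += (1, 0, 1, 1) = (4, 4, 5, 6)
  bravo needs (4, 1, 1, 2) <= (4, 4, 5, 6) -> finishes; pool += (1, 1, 0, 0) = (5, 5, 5, 6)


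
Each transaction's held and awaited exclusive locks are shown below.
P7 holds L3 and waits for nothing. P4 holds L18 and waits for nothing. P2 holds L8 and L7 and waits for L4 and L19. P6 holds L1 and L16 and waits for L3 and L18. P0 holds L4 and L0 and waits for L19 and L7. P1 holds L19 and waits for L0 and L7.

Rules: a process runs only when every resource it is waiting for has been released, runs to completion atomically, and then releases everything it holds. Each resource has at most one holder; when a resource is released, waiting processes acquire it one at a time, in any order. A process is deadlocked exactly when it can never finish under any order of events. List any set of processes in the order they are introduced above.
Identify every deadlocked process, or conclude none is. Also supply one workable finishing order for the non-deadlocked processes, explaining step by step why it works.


Deadlocked set: P2, P0 and P1.
Key observation: the loop P2 -> P0 -> P2 blocks itself forever; P1 is caught in further circular waits.
A valid finishing order for the others: P7, P4, P6.
Walking it through:
  P7 waits on nothing -> runs at once and releases L3
  P4 waits on nothing -> runs at once and releases L18
  P6: everything it awaited (L3 and L18) is free; runs, freeing L1 and L16


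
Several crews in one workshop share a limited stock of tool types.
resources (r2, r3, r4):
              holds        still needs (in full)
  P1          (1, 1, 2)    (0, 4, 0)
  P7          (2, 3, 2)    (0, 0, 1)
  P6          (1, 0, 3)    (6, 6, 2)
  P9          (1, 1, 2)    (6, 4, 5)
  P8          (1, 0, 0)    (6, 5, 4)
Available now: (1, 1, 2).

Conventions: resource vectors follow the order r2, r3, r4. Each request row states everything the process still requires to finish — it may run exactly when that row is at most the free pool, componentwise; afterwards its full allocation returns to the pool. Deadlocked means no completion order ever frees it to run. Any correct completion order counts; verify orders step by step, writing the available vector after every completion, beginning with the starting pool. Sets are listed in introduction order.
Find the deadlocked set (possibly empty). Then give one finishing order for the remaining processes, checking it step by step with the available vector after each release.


Deadlocked set: P6, P9 and P8.
Key observation: the wall is r2: completing P7, P1 brings the pool only to (4, 5, 6), and all the rest need more.
A valid finishing order for the others: P7, P1. Verifying each step:
  pool = (1, 1, 2)
  P7 needs (0, 0, 1) <= (1, 1, 2) -> finishes; pool += (2, 3, 2) = (3, 4, 4)
  P1 needs (0, 4, 0) <= (3, 4, 4) -> finishes; pool += (1, 1, 2) = (4, 5, 6)
None of the blocked processes ever fits:
  P6 cannot run: need (6, 6, 2) vs free (4, 5, 6) (insufficient r2 and r3)
  P9 cannot run: need (6, 4, 5) vs free (4, 5, 6) (insufficient r2)
  P8 cannot run: need (6, 5, 4) vs free (4, 5, 6) (insufficient r2)


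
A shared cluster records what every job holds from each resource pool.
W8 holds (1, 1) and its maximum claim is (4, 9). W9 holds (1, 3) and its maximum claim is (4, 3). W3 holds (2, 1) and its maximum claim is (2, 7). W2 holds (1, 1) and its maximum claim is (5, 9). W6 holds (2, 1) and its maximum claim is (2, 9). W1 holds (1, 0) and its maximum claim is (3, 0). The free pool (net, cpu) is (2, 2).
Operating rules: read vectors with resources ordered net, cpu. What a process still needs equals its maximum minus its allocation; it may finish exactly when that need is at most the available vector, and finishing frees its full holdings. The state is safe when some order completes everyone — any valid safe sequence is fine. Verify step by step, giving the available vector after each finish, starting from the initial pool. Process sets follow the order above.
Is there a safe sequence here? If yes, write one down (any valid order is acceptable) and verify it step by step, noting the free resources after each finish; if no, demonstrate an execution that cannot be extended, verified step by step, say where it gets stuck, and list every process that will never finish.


UNSAFE.
Key observation: W1, W9 can finish, but then (4, 5) is all there is, and the blocked group's cpu demands exceed it.
Going as far as possible: W1, W9; after that, nothing fits. Step-by-step check:
  pool = (2, 2)
  run W1 (needs (2, 0), free (2, 2)); after release of (1, 0) the pool is (3, 2)
  run W9 (needs (3, 0), free (3, 2)); after release of (1, 3) the pool is (4, 5)
  W8 cannot run: need (3, 8) vs free (4, 5) (insufficient cpu)
  W3 cannot run: need (0, 6) vs free (4, 5) (insufficient cpu)
  W2 cannot run: need (4, 8) vs free (4, 5) (insufficient cpu)
  W6 cannot run: need (0, 8) vs free (4, 5) (insufficient cpu)
Permanently blocked: W8, W3, W2 and W6.


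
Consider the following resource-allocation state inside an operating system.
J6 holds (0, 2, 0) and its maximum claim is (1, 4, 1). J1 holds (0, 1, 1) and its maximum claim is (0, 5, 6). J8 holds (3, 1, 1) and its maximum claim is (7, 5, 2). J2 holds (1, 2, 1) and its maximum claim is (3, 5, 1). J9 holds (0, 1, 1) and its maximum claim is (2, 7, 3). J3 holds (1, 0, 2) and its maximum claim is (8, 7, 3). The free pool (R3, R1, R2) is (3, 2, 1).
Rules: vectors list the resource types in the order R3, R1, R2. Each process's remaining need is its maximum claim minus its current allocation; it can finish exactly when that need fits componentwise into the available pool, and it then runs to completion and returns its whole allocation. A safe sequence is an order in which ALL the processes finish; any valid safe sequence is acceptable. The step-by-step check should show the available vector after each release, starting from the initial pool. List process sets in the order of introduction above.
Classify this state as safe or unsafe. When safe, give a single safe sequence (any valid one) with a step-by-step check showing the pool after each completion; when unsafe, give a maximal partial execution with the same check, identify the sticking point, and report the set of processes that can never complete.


SAFE. One safe sequence: J6, J2, J9, J8, J3, J1.
Key observation: at J6 the run first touches a limit — (1, 2, 1) against (3, 2, 1), exact on a resource it actually requests.
Verifying each step:
  pool = (3, 2, 1)
  J6: need (1, 2, 1) fits (3, 2, 1); releases (0, 2, 0), pool now (3, 4, 1)
  J2: need (2, 3, 0) fits (3, 4, 1); releases (1, 2, 1), pool now (4, 6, 2)
  J9: need (2, 6, 2) fits (4, 6, 2); releases (0, 1, 1), pool now (4, 7, 3)
  J8: need (4, 4, 1) fits (4, 7, 3); releases (3, 1, 1), pool now (7, 8, 4)
  J3: need (7, 7, 1) fits (7, 8, 4); releases (1, 0, 2), pool now (8, 8, 6)
  J1: need (0, 4, 5) fits (8, 8, 6); releases (0, 1, 1), pool now (8, 9, 7)
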